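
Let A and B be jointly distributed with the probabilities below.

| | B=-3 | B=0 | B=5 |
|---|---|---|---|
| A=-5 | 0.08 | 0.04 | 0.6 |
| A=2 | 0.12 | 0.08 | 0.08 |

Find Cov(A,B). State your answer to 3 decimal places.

-5.208

E[A] = -3.04,  E[B] = 2.8
E[AB] = -13.72
Cov(A,B) = E[AB] − E[A]E[B] = -13.72 − (-3.04)(2.8) = -5.208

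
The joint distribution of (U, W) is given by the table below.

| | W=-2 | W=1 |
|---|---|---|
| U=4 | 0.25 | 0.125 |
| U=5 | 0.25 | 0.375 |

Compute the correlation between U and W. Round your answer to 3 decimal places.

E[U] = 4.625,  E[W] = -0.5
E[UW] = -2.125
Cov(U,W) = E[UW] − E[U]E[W] = -2.125 − (4.625)(-0.5) = 0.1875
Var(U) = 0.234375,  Var(W) = 2.25
ρ = 0.1875 / √(0.234375·2.25) ≈ 0.258

0.258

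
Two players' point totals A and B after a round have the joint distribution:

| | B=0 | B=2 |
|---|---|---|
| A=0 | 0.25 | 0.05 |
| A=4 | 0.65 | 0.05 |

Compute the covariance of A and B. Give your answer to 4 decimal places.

-0.1600

E[A] = 2.8,  E[B] = 0.2
E[AB] = 0.4
Cov(A,B) = E[AB] − E[A]E[B] = 0.4 − (2.8)(0.2) = -0.16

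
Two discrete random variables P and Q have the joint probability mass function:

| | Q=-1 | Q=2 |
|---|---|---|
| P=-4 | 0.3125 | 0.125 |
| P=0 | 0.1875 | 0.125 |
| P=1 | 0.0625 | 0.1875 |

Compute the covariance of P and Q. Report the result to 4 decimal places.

1.0313

E[P] = -1.5,  E[Q] = 0.3125
E[PQ] = 0.5625
cov(P,Q) = E[PQ] − E[P]E[Q] = 0.5625 − (-1.5)(0.3125) = 1.03125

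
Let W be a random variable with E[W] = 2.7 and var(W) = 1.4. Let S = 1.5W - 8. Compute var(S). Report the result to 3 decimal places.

3.150

var(1.5W - 8) = (1.5)²·var(W) = 2.25·1.4 = 3.15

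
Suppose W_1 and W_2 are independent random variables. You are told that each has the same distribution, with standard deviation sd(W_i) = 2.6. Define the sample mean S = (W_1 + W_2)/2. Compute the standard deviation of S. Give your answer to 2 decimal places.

V(W_i) = (2.6)² = 6.76
By independence, V(S) = (0.5)²V(W_1) + (0.5)²V(W_2)
= (0.5)²·6.76 + (0.5)²·6.76 = 3.38
sd(S) = √3.38 ≈ 1.84

1.84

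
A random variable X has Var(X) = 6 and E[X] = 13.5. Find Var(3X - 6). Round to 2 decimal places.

Var(3X - 6) = (3)²·Var(X) = 9·6 = 54

54.00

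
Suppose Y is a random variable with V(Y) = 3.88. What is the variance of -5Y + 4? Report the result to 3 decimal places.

V(-5Y + 4) = (-5)²·V(Y) = 25·3.88 = 97

97.000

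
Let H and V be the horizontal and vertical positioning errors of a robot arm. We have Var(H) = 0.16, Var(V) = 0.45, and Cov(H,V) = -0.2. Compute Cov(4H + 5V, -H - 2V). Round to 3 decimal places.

Cov(4H + 5V, -H - 2V) = (4)(-1)Var(H) + (5)(-2)Var(V) + [(4)(-2) + (5)(-1)]Cov(H,V)
= -4·0.16 + -10·0.45 + -13·-0.2 = -2.54

-2.540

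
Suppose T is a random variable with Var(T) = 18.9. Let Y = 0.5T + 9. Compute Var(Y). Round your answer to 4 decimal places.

Var(0.5T + 9) = (0.5)²·Var(T) = 0.25·18.9 = 4.725

4.7250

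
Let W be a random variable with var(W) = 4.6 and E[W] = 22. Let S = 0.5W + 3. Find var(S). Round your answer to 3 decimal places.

var(0.5W + 3) = (0.5)²·var(W) = 0.25·4.6 = 1.15

1.150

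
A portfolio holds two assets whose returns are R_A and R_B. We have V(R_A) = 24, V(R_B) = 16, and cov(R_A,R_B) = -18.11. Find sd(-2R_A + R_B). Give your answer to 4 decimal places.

13.5809

V(-2R_A + R_B) = (-2)²·V(R_A) + (1)²·V(R_B) + 2·(-2)·(1)·cov(R_A,R_B)
= 4·24 + 1·16 + -4·-18.11 = 184.44
sd(-2R_A + R_B) = √184.44 ≈ 13.5809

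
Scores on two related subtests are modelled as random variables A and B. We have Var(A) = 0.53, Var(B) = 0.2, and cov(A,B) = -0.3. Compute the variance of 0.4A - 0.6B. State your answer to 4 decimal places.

Var(0.4A - 0.6B) = (0.4)²·Var(A) + (-0.6)²·Var(B) + 2·(0.4)·(-0.6)·cov(A,B)
= 0.16·0.53 + 0.36·0.2 + -0.48·-0.3 = 0.3008

0.3008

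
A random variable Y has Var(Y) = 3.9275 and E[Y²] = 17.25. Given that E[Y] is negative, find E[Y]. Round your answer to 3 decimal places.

(E[Y])² = E[Y²] − Var(Y) = 17.25 − 3.9275 = 13.3225
E[Y] = −√13.3225 = -3.65

-3.650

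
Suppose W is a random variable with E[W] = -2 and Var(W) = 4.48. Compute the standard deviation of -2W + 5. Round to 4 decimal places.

Var(-2W + 5) = (-2)²·4.48 = 17.92
SD(-2W + 5) = √17.92 ≈ 4.2332

4.2332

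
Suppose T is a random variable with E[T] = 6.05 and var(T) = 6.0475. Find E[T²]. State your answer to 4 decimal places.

E[T²] = var(T) + (E[T])² = 6.0475 + (6.05)² = 42.65

42.6500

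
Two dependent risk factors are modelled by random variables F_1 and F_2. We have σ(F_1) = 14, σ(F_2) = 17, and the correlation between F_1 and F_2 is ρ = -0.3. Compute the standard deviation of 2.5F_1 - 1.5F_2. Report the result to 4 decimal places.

Var(F_1) = (14)² = 196;  Var(F_2) = (17)² = 289
Cov(F_1,F_2) = ρ·σ(F_1)·σ(F_2) = -0.3·14·17 = -71.4
Var(2.5F_1 - 1.5F_2) = (2.5)²·Var(F_1) + (-1.5)²·Var(F_2) + 2·(2.5)·(-1.5)·Cov(F_1,F_2)
= 6.25·196 + 2.25·289 + -7.5·-71.4 = 2410.75
σ(2.5F_1 - 1.5F_2) = √2410.75 ≈ 49.0994

49.0994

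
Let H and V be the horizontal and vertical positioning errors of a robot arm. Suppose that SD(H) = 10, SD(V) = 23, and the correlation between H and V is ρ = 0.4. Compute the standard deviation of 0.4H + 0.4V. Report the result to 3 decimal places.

Var(H) = (10)² = 100;  Var(V) = (23)² = 529
Cov(H,V) = ρ·SD(H)·SD(V) = 0.4·10·23 = 92
Var(0.4H + 0.4V) = (0.4)²·Var(H) + (0.4)²·Var(V) + 2·(0.4)·(0.4)·Cov(H,V)
= 0.16·100 + 0.16·529 + 0.32·92 = 130.08
SD(0.4H + 0.4V) = √130.08 ≈ 11.405

11.405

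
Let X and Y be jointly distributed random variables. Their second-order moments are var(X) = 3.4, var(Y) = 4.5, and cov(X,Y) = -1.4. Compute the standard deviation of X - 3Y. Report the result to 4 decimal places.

7.2319

var(X - 3Y) = (1)²·var(X) + (-3)²·var(Y) + 2·(1)·(-3)·cov(X,Y)
= 1·3.4 + 9·4.5 + -6·-1.4 = 52.3
sd(X - 3Y) = √52.3 ≈ 7.2319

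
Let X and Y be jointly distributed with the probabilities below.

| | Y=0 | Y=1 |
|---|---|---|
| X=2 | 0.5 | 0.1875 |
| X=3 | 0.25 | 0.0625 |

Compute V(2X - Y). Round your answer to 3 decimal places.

E[X] = 2.3125,  E[Y] = 0.25,  E[XY] = 0.5625
V(X) = 5.5625 − (2.3125)² = 0.21484375;  V(Y) = 0.25 − (0.25)² = 0.1875
Cov(X,Y) = 0.5625 − (2.3125)(0.25) = -0.015625
V(2X - Y) = (2)²·0.21484375 + (-1)²·0.1875 + 2·(2)·(-1)·-0.015625 = 1.109375

1.109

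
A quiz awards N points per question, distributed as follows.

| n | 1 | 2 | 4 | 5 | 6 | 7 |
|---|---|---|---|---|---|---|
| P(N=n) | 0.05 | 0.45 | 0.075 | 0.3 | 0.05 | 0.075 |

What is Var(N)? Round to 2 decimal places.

3.24

E[N] = (1)(0.05) + (2)(0.45) + (4)(0.075) + (5)(0.3) + (6)(0.05) + (7)(0.075) = 3.575
E[N²] = (1)²(0.05) + (2)²(0.45) + (4)²(0.075) + (5)²(0.3) + (6)²(0.05) + (7)²(0.075) = 16.025
Var(N) = E[N²] − (E[N])² = 16.025 − (3.575)² = 3.244375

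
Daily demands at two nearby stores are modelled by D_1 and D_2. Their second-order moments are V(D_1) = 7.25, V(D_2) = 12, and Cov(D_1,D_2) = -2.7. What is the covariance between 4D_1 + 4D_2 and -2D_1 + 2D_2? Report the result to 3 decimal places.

Cov(4D_1 + 4D_2, -2D_1 + 2D_2) = (4)(-2)V(D_1) + (4)(2)V(D_2) + [(4)(2) + (4)(-2)]Cov(D_1,D_2)
= -8·7.25 + 8·12 + 0·-2.7 = 38

38.000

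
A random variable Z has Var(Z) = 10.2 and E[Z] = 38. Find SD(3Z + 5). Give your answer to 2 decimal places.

Var(3Z + 5) = (3)²·10.2 = 91.8
SD(3Z + 5) = √91.8 ≈ 9.58

9.58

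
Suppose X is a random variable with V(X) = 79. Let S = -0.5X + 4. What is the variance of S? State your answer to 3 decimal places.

19.750

V(-0.5X + 4) = (-0.5)²·V(X) = 0.25·79 = 19.75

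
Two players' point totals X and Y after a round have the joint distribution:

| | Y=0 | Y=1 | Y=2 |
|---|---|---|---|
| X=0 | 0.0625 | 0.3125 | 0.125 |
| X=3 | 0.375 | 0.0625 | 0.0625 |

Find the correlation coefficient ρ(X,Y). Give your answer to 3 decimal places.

-0.500

E[X] = 1.5,  E[Y] = 0.75
E[XY] = 0.5625
cov(X,Y) = E[XY] − E[X]E[Y] = 0.5625 − (1.5)(0.75) = -0.5625
V(X) = 2.25,  V(Y) = 0.5625
ρ = -0.5625 / √(2.25·0.5625) ≈ -0.500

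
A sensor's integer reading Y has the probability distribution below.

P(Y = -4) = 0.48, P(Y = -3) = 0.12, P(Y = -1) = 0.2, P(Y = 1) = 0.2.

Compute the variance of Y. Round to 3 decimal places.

3.962

E[Y] = (-4)(0.48) + (-3)(0.12) + (-1)(0.2) + (1)(0.2) = -2.28
E[Y²] = (-4)²(0.48) + (-3)²(0.12) + (-1)²(0.2) + (1)²(0.2) = 9.16
Var(Y) = E[Y²] − (E[Y])² = 9.16 − (-2.28)² = 3.9616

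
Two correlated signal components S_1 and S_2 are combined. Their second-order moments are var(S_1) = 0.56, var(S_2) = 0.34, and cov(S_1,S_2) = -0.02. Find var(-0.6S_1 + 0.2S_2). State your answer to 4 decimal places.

0.2200

var(-0.6S_1 + 0.2S_2) = (-0.6)²·var(S_1) + (0.2)²·var(S_2) + 2·(-0.6)·(0.2)·cov(S_1,S_2)
= 0.36·0.56 + 0.04·0.34 + -0.24·-0.02 = 0.22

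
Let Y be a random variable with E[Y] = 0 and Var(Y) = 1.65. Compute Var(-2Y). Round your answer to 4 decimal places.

6.6000

Var(-2Y) = (-2)²·Var(Y) = 4·1.65 = 6.6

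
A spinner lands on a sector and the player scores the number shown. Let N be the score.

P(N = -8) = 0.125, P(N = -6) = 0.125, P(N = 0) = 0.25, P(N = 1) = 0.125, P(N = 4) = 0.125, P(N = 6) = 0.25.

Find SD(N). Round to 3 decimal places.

E[N] = (-8)(0.125) + (-6)(0.125) + (0)(0.25) + (1)(0.125) + (4)(0.125) + (6)(0.25) = 0.375
E[N²] = (-8)²(0.125) + (-6)²(0.125) + (0)²(0.25) + (1)²(0.125) + (4)²(0.125) + (6)²(0.25) = 23.625
Var(N) = E[N²] − (E[N])² = 23.625 − (0.375)² = 23.484375
SD(N) = √23.484375 ≈ 4.846

4.846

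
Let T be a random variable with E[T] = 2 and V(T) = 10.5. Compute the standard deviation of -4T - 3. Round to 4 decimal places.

V(-4T - 3) = (-4)²·10.5 = 168
sd(-4T - 3) = √168 ≈ 12.9615

12.9615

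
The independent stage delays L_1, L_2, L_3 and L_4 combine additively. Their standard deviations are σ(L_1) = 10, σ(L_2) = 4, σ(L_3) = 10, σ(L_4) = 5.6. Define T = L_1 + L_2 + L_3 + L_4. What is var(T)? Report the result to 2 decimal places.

var(L_1) = 100, var(L_2) = 16, var(L_3) = 100, var(L_4) = 31.36
By independence, var(T) = (1)²var(L_1) + (1)²var(L_2) + (1)²var(L_3) + (1)²var(L_4)
= (1)²·100 + (1)²·16 + (1)²·100 + (1)²·31.36 = 247.36

247.36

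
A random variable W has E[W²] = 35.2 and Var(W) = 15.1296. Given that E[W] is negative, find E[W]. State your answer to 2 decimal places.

-4.48

(E[W])² = E[W²] − Var(W) = 35.2 − 15.1296 = 20.0704
E[W] = −√20.0704 = -4.48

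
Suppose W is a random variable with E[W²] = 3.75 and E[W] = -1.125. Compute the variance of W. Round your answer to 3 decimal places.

2.484

Var(W) = 3.75 − (-1.125)² = 2.484375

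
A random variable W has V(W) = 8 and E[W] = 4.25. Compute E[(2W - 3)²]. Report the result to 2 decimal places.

62.25

E[2W - 3] = 2·4.25 − 3 = 5.5
V(2W - 3) = (2)²·8 = 32
E[(2W - 3)²] = V((2W - 3)) + (E[(2W - 3)])² = 32 + (5.5)² = 62.25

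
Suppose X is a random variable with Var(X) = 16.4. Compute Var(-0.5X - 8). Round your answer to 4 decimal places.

4.1000

Var(-0.5X - 8) = (-0.5)²·Var(X) = 0.25·16.4 = 4.1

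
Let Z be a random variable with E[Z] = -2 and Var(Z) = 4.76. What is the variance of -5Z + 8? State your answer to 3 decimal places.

Var(-5Z + 8) = (-5)²·Var(Z) = 25·4.76 = 119

119.000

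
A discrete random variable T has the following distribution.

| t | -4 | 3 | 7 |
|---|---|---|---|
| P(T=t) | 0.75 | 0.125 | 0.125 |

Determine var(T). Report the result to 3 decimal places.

E[T] = (-4)(0.75) + (3)(0.125) + (7)(0.125) = -1.75
E[T²] = (-4)²(0.75) + (3)²(0.125) + (7)²(0.125) = 19.25
var(T) = E[T²] − (E[T])² = 19.25 − (-1.75)² = 16.1875

16.188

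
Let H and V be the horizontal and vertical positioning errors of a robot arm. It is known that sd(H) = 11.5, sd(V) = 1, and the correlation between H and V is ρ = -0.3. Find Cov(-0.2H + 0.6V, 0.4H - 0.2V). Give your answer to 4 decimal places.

-11.6660

Var(H) = (11.5)² = 132.25;  Var(V) = (1)² = 1
Cov(H,V) = ρ·sd(H)·sd(V) = -0.3·11.5·1 = -3.45
Cov(-0.2H + 0.6V, 0.4H - 0.2V) = (-0.2)(0.4)Var(H) + (0.6)(-0.2)Var(V) + [(-0.2)(-0.2) + (0.6)(0.4)]Cov(H,V)
= -0.08·132.25 + -0.12·1 + 0.28·-3.45 = -11.666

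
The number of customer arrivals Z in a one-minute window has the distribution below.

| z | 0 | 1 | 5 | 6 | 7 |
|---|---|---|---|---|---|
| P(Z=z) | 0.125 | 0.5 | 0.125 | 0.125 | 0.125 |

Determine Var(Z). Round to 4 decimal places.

E[Z] = (0)(0.125) + (1)(0.5) + (5)(0.125) + (6)(0.125) + (7)(0.125) = 2.75
E[Z²] = (0)²(0.125) + (1)²(0.5) + (5)²(0.125) + (6)²(0.125) + (7)²(0.125) = 14.25
Var(Z) = E[Z²] − (E[Z])² = 14.25 − (2.75)² = 6.6875

6.6875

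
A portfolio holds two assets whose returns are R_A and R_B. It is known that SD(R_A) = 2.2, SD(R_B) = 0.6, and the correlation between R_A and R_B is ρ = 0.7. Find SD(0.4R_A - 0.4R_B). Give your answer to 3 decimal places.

0.732

var(R_A) = (2.2)² = 4.84;  var(R_B) = (0.6)² = 0.36
Cov(R_A,R_B) = ρ·SD(R_A)·SD(R_B) = 0.7·2.2·0.6 = 0.924
var(0.4R_A - 0.4R_B) = (0.4)²·var(R_A) + (-0.4)²·var(R_B) + 2·(0.4)·(-0.4)·Cov(R_A,R_B)
= 0.16·4.84 + 0.16·0.36 + -0.32·0.924 = 0.53632
SD(0.4R_A - 0.4R_B) = √0.53632 ≈ 0.732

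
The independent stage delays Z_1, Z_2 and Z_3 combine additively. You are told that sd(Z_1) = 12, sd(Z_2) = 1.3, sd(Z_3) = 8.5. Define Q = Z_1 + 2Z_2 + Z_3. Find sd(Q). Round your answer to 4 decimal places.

var(Z_1) = 144, var(Z_2) = 1.69, var(Z_3) = 72.25
By independence, var(Q) = (1)²var(Z_1) + (2)²var(Z_2) + (1)²var(Z_3)
= (1)²·144 + (2)²·1.69 + (1)²·72.25 = 223.01
sd(Q) = √223.01 ≈ 14.9335

14.9335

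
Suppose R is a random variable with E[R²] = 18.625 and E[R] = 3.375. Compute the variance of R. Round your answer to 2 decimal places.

7.23

V(R) = 18.625 − (3.375)² = 7.234375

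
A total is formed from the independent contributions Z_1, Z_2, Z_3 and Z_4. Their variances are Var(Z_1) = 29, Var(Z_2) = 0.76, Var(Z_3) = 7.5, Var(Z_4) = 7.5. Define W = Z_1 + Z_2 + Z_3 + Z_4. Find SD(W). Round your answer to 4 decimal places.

6.6903

By independence, Var(W) = (1)²Var(Z_1) + (1)²Var(Z_2) + (1)²Var(Z_3) + (1)²Var(Z_4)
= (1)²·29 + (1)²·0.76 + (1)²·7.5 + (1)²·7.5 = 44.76
SD(W) = √44.76 ≈ 6.6903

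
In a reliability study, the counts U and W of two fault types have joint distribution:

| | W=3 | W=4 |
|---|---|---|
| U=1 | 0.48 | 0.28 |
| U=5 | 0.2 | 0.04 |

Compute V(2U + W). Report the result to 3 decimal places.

E[U] = 1.96,  E[W] = 3.32,  E[UW] = 6.36
V(U) = 6.76 − (1.96)² = 2.9184;  V(W) = 11.24 − (3.32)² = 0.2176
Cov(U,W) = 6.36 − (1.96)(3.32) = -0.1472
V(2U + W) = (2)²·2.9184 + (1)²·0.2176 + 2·(2)·(1)·-0.1472 = 11.3024

11.302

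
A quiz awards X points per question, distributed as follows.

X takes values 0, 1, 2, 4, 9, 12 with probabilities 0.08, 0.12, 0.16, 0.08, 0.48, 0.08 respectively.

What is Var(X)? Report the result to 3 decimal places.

15.958

E[X] = (0)(0.08) + (1)(0.12) + (2)(0.16) + (4)(0.08) + (9)(0.48) + (12)(0.08) = 6.04
E[X²] = (0)²(0.08) + (1)²(0.12) + (2)²(0.16) + (4)²(0.08) + (9)²(0.48) + (12)²(0.08) = 52.44
Var(X) = E[X²] − (E[X])² = 52.44 − (6.04)² = 15.9584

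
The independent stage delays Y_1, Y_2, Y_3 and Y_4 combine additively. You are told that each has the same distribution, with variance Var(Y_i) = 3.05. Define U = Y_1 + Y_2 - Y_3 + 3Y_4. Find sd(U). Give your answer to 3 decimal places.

6.050

By independence, Var(U) = (1)²Var(Y_1) + (1)²Var(Y_2) + (-1)²Var(Y_3) + (3)²Var(Y_4)
= (1)²·3.05 + (1)²·3.05 + (-1)²·3.05 + (3)²·3.05 = 36.6
sd(U) = √36.6 ≈ 6.050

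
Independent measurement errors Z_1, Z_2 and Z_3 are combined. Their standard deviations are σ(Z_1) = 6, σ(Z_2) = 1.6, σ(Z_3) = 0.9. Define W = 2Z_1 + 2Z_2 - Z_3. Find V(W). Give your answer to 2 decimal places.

155.05

V(Z_1) = 36, V(Z_2) = 2.56, V(Z_3) = 0.81
By independence, V(W) = (2)²V(Z_1) + (2)²V(Z_2) + (-1)²V(Z_3)
= (2)²·36 + (2)²·2.56 + (-1)²·0.81 = 155.05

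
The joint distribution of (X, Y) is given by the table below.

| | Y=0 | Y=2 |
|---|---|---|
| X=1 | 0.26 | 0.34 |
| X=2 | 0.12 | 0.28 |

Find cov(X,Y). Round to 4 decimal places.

E[X] = 1.4,  E[Y] = 1.24
E[XY] = 1.8
cov(X,Y) = E[XY] − E[X]E[Y] = 1.8 − (1.4)(1.24) = 0.064

0.0640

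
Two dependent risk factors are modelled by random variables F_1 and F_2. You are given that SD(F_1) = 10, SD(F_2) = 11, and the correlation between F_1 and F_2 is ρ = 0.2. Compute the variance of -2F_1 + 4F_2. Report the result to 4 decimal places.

Var(F_1) = (10)² = 100;  Var(F_2) = (11)² = 121
cov(F_1,F_2) = ρ·SD(F_1)·SD(F_2) = 0.2·10·11 = 22
Var(-2F_1 + 4F_2) = (-2)²·Var(F_1) + (4)²·Var(F_2) + 2·(-2)·(4)·cov(F_1,F_2)
= 4·100 + 16·121 + -16·22 = 1984

1984.0000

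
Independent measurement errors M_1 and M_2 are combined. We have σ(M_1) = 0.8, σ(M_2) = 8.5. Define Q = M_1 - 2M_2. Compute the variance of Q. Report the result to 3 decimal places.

var(M_1) = 0.64, var(M_2) = 72.25
By independence, var(Q) = (1)²var(M_1) + (-2)²var(M_2)
= (1)²·0.64 + (-2)²·72.25 = 289.64

289.640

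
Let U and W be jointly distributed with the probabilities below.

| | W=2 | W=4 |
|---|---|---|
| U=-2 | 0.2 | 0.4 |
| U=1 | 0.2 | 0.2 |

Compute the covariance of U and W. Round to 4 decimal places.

-0.2400

E[U] = -0.8,  E[W] = 3.2
E[UW] = -2.8
Cov(U,W) = E[UW] − E[U]E[W] = -2.8 − (-0.8)(3.2) = -0.24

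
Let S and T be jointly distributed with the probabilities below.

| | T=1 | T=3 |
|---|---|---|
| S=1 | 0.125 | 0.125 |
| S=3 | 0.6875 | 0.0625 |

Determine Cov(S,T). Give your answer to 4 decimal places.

E[S] = 2.5,  E[T] = 1.375
E[ST] = 3.125
Cov(S,T) = E[ST] − E[S]E[T] = 3.125 − (2.5)(1.375) = -0.3125

-0.3125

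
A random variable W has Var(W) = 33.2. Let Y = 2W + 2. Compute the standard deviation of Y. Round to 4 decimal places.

11.5239

Var(2W + 2) = (2)²·33.2 = 132.8
SD(Y) = √132.8 ≈ 11.5239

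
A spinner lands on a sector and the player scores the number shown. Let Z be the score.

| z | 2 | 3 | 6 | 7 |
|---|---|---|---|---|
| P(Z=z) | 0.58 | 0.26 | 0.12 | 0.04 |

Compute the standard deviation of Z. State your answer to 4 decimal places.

E[Z] = (2)(0.58) + (3)(0.26) + (6)(0.12) + (7)(0.04) = 2.94
E[Z²] = (2)²(0.58) + (3)²(0.26) + (6)²(0.12) + (7)²(0.04) = 10.94
Var(Z) = E[Z²] − (E[Z])² = 10.94 − (2.94)² = 2.2964
SD(Z) = √2.2964 ≈ 1.5154

1.5154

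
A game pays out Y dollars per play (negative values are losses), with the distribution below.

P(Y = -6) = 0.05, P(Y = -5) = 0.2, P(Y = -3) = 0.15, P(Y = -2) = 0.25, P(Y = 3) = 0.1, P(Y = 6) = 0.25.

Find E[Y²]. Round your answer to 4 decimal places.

E[Y²] = (-6)²(0.05) + (-5)²(0.2) + (-3)²(0.15) + (-2)²(0.25) + (3)²(0.1) + (6)²(0.25) = 19.05

19.0500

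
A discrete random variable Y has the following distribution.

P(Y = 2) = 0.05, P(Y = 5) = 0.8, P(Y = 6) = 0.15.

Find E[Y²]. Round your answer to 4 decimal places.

25.6000

E[Y²] = (2)²(0.05) + (5)²(0.8) + (6)²(0.15) = 25.6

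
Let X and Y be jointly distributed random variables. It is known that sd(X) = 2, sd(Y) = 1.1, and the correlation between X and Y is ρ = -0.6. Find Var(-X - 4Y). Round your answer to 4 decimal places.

12.8000

Var(X) = (2)² = 4;  Var(Y) = (1.1)² = 1.21
cov(X,Y) = ρ·sd(X)·sd(Y) = -0.6·2·1.1 = -1.32
Var(-X - 4Y) = (-1)²·Var(X) + (-4)²·Var(Y) + 2·(-1)·(-4)·cov(X,Y)
= 1·4 + 16·1.21 + 8·-1.32 = 12.8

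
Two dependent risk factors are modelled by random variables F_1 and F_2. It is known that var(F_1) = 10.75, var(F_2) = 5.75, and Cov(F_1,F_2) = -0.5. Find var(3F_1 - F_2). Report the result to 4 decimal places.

var(3F_1 - F_2) = (3)²·var(F_1) + (-1)²·var(F_2) + 2·(3)·(-1)·Cov(F_1,F_2)
= 9·10.75 + 1·5.75 + -6·-0.5 = 105.5

105.5000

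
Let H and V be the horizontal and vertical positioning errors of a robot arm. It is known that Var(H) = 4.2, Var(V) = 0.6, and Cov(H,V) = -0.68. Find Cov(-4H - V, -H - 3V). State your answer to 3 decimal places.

9.760

Cov(-4H - V, -H - 3V) = (-4)(-1)Var(H) + (-1)(-3)Var(V) + [(-4)(-3) + (-1)(-1)]Cov(H,V)
= 4·4.2 + 3·0.6 + 13·-0.68 = 9.76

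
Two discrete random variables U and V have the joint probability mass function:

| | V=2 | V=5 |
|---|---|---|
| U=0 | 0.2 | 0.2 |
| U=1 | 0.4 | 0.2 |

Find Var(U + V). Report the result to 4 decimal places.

E[U] = 0.6,  E[V] = 3.2,  E[UV] = 1.8
Var(U) = 0.6 − (0.6)² = 0.24;  Var(V) = 12.4 − (3.2)² = 2.16
Cov(U,V) = 1.8 − (0.6)(3.2) = -0.12
Var(U + V) = (1)²·0.24 + (1)²·2.16 + 2·(1)·(1)·-0.12 = 2.16

2.1600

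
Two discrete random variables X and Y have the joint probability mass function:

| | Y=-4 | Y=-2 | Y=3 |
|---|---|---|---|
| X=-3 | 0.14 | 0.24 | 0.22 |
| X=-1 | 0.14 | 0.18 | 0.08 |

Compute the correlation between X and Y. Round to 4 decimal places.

E[X] = -2.2,  E[Y] = -1.06
E[XY] = 1.82
Cov(X,Y) = E[XY] − E[X]E[Y] = 1.82 − (-2.2)(-1.06) = -0.512
Var(X) = 0.96,  Var(Y) = 7.7364
ρ = -0.512 / √(0.96·7.7364) ≈ -0.1879

-0.1879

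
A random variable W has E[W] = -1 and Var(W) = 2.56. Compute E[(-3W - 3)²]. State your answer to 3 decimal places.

E[-3W - 3] = -3·-1 − 3 = 0
Var(-3W - 3) = (-3)²·2.56 = 23.04
E[(-3W - 3)²] = Var((-3W - 3)) + (E[(-3W - 3)])² = 23.04 + (0)² = 23.04

23.040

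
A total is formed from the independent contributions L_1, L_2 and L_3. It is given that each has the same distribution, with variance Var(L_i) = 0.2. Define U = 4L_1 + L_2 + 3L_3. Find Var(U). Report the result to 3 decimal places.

5.200

By independence, Var(U) = (4)²Var(L_1) + (1)²Var(L_2) + (3)²Var(L_3)
= (4)²·0.2 + (1)²·0.2 + (3)²·0.2 = 5.2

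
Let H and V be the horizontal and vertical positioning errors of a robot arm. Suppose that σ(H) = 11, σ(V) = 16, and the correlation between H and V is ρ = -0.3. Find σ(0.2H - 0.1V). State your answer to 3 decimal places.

var(H) = (11)² = 121;  var(V) = (16)² = 256
Cov(H,V) = ρ·σ(H)·σ(V) = -0.3·11·16 = -52.8
var(0.2H - 0.1V) = (0.2)²·var(H) + (-0.1)²·var(V) + 2·(0.2)·(-0.1)·Cov(H,V)
= 0.04·121 + 0.01·256 + -0.04·-52.8 = 9.512
σ(0.2H - 0.1V) = √9.512 ≈ 3.084

3.084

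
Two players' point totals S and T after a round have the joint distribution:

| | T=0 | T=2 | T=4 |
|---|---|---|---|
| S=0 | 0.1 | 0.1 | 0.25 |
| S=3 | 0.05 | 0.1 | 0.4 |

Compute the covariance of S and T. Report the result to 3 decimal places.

E[S] = 1.65,  E[T] = 3
E[ST] = 5.4
Cov(S,T) = E[ST] − E[S]E[T] = 5.4 − (1.65)(3) = 0.45

0.450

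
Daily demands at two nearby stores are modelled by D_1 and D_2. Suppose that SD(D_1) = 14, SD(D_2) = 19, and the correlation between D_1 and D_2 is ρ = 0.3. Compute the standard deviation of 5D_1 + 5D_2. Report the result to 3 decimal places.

Var(D_1) = (14)² = 196;  Var(D_2) = (19)² = 361
cov(D_1,D_2) = ρ·SD(D_1)·SD(D_2) = 0.3·14·19 = 79.8
Var(5D_1 + 5D_2) = (5)²·Var(D_1) + (5)²·Var(D_2) + 2·(5)·(5)·cov(D_1,D_2)
= 25·196 + 25·361 + 50·79.8 = 17915
SD(5D_1 + 5D_2) = √17915 ≈ 133.847

133.847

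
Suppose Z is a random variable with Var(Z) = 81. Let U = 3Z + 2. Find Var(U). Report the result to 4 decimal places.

729.0000

Var(3Z + 2) = (3)²·Var(Z) = 9·81 = 729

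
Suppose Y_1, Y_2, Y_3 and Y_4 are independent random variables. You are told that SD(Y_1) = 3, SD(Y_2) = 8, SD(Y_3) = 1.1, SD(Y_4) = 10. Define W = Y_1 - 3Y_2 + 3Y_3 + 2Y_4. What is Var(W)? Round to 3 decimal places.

Var(Y_1) = 9, Var(Y_2) = 64, Var(Y_3) = 1.21, Var(Y_4) = 100
By independence, Var(W) = (1)²Var(Y_1) + (-3)²Var(Y_2) + (3)²Var(Y_3) + (2)²Var(Y_4)
= (1)²·9 + (-3)²·64 + (3)²·1.21 + (2)²·100 = 995.89

995.890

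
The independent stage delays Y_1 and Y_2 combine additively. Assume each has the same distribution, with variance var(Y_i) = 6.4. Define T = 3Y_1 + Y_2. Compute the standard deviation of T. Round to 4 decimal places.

8.0000

By independence, var(T) = (3)²var(Y_1) + (1)²var(Y_2)
= (3)²·6.4 + (1)²·6.4 = 64
SD(T) = √64 ≈ 8.0000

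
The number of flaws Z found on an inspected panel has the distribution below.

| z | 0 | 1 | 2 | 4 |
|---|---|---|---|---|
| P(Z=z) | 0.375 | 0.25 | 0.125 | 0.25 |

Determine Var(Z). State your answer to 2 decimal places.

E[Z] = (0)(0.375) + (1)(0.25) + (2)(0.125) + (4)(0.25) = 1.5
E[Z²] = (0)²(0.375) + (1)²(0.25) + (2)²(0.125) + (4)²(0.25) = 4.75
Var(Z) = E[Z²] − (E[Z])² = 4.75 − (1.5)² = 2.5

2.50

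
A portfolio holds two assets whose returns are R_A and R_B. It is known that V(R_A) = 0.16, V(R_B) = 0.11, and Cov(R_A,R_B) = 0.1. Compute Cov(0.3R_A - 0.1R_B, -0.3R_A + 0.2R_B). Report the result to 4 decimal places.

-0.0076

Cov(0.3R_A - 0.1R_B, -0.3R_A + 0.2R_B) = (0.3)(-0.3)V(R_A) + (-0.1)(0.2)V(R_B) + [(0.3)(0.2) + (-0.1)(-0.3)]Cov(R_A,R_B)
= -0.09·0.16 + -0.02·0.11 + 0.09·0.1 = -0.0076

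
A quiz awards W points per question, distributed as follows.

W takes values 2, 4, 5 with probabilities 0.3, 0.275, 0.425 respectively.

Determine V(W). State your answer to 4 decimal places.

1.5944

E[W] = (2)(0.3) + (4)(0.275) + (5)(0.425) = 3.825
E[W²] = (2)²(0.3) + (4)²(0.275) + (5)²(0.425) = 16.225
V(W) = E[W²] − (E[W])² = 16.225 − (3.825)² = 1.594375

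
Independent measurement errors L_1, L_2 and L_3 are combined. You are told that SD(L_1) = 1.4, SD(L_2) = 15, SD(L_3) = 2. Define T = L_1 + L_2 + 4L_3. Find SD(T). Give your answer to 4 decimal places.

17.0575

V(L_1) = 1.96, V(L_2) = 225, V(L_3) = 4
By independence, V(T) = (1)²V(L_1) + (1)²V(L_2) + (4)²V(L_3)
= (1)²·1.96 + (1)²·225 + (4)²·4 = 290.96
SD(T) = √290.96 ≈ 17.0575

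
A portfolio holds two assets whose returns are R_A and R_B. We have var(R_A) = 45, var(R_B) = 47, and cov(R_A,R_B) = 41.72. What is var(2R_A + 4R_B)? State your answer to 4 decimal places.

var(2R_A + 4R_B) = (2)²·var(R_A) + (4)²·var(R_B) + 2·(2)·(4)·cov(R_A,R_B)
= 4·45 + 16·47 + 16·41.72 = 1599.52

1599.5200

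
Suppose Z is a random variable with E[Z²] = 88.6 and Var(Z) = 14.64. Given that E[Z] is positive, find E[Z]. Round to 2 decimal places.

8.60

(E[Z])² = E[Z²] − Var(Z) = 88.6 − 14.64 = 73.96
E[Z] = √73.96 = 8.6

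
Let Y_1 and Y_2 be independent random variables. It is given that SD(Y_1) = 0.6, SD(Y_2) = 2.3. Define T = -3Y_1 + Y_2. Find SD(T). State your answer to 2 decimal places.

2.92

Var(Y_1) = 0.36, Var(Y_2) = 5.29
By independence, Var(T) = (-3)²Var(Y_1) + (1)²Var(Y_2)
= (-3)²·0.36 + (1)²·5.29 = 8.53
SD(T) = √8.53 ≈ 2.92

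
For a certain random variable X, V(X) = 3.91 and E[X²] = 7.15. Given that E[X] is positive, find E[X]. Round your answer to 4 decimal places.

1.8000

(E[X])² = E[X²] − V(X) = 7.15 − 3.91 = 3.24
E[X] = √3.24 = 1.8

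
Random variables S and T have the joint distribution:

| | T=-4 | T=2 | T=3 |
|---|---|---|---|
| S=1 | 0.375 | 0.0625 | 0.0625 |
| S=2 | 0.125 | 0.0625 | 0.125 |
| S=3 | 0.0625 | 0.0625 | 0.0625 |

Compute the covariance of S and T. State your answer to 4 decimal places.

0.8984

E[S] = 1.6875,  E[T] = -1.125
E[ST] = -1
Cov(S,T) = E[ST] − E[S]E[T] = -1 − (1.6875)(-1.125) = 0.8984375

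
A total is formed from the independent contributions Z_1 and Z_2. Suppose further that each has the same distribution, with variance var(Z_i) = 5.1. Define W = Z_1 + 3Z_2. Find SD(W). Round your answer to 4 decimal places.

By independence, var(W) = (1)²var(Z_1) + (3)²var(Z_2)
= (1)²·5.1 + (3)²·5.1 = 51
SD(W) = √51 ≈ 7.1414

7.1414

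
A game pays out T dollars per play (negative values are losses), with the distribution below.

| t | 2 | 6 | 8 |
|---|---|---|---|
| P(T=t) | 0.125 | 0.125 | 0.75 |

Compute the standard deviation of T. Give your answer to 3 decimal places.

E[T] = (2)(0.125) + (6)(0.125) + (8)(0.75) = 7
E[T²] = (2)²(0.125) + (6)²(0.125) + (8)²(0.75) = 53
var(T) = E[T²] − (E[T])² = 53 − (7)² = 4
sd(T) = √4 ≈ 2.000

2.000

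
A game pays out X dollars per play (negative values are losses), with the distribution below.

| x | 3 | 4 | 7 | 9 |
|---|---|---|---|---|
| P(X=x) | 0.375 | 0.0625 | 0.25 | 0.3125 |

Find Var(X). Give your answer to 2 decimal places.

6.68

E[X] = (3)(0.375) + (4)(0.0625) + (7)(0.25) + (9)(0.3125) = 5.9375
E[X²] = (3)²(0.375) + (4)²(0.0625) + (7)²(0.25) + (9)²(0.3125) = 41.9375
Var(X) = E[X²] − (E[X])² = 41.9375 − (5.9375)² = 6.68359375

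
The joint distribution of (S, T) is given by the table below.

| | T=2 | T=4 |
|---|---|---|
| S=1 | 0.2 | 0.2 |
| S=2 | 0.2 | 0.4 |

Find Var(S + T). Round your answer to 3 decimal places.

1.360

E[S] = 1.6,  E[T] = 3.2,  E[ST] = 5.2
Var(S) = 2.8 − (1.6)² = 0.24;  Var(T) = 11.2 − (3.2)² = 0.96
Cov(S,T) = 5.2 − (1.6)(3.2) = 0.08
Var(S + T) = (1)²·0.24 + (1)²·0.96 + 2·(1)·(1)·0.08 = 1.36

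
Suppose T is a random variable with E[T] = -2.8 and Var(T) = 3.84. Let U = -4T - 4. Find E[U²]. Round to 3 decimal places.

113.280

E[-4T - 4] = -4·-2.8 − 4 = 7.2
Var(-4T - 4) = (-4)²·3.84 = 61.44
E[U²] = Var(U) + (E[U])² = 61.44 + (7.2)² = 113.28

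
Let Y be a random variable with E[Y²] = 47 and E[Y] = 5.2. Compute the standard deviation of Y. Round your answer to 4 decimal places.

Var(Y) = 47 − (5.2)² = 19.96
SD(Y) = √19.96 ≈ 4.4677

4.4677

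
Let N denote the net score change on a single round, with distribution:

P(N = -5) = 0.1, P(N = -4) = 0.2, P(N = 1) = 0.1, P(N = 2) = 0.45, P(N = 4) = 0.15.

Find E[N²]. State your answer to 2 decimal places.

E[N²] = (-5)²(0.1) + (-4)²(0.2) + (1)²(0.1) + (2)²(0.45) + (4)²(0.15) = 10

10.00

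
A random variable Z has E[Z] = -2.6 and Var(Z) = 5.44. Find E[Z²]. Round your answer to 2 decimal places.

12.20

E[Z²] = Var(Z) + (E[Z])² = 5.44 + (-2.6)² = 12.2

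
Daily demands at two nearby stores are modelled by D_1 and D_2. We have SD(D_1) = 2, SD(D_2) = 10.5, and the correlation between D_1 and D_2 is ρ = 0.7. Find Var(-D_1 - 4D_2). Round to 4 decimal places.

1885.6000

Var(D_1) = (2)² = 4;  Var(D_2) = (10.5)² = 110.25
Cov(D_1,D_2) = ρ·SD(D_1)·SD(D_2) = 0.7·2·10.5 = 14.7
Var(-D_1 - 4D_2) = (-1)²·Var(D_1) + (-4)²·Var(D_2) + 2·(-1)·(-4)·Cov(D_1,D_2)
= 1·4 + 16·110.25 + 8·14.7 = 1885.6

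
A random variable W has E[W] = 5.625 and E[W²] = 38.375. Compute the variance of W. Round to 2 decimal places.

var(W) = 38.375 − (5.625)² = 6.734375

6.73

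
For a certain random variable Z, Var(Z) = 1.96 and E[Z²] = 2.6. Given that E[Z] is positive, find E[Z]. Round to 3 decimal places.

0.800

(E[Z])² = E[Z²] − Var(Z) = 2.6 − 1.96 = 0.64
E[Z] = √0.64 = 0.8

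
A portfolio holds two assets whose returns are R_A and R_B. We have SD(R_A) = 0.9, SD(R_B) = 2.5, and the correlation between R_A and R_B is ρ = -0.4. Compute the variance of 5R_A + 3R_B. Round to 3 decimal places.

49.500

V(R_A) = (0.9)² = 0.81;  V(R_B) = (2.5)² = 6.25
Cov(R_A,R_B) = ρ·SD(R_A)·SD(R_B) = -0.4·0.9·2.5 = -0.9
V(5R_A + 3R_B) = (5)²·V(R_A) + (3)²·V(R_B) + 2·(5)·(3)·Cov(R_A,R_B)
= 25·0.81 + 9·6.25 + 30·-0.9 = 49.5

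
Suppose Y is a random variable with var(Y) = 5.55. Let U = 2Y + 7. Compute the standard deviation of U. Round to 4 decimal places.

4.7117

var(2Y + 7) = (2)²·5.55 = 22.2
σ(U) = √22.2 ≈ 4.7117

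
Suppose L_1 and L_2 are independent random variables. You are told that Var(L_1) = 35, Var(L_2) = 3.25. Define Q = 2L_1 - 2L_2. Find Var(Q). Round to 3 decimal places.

153.000

By independence, Var(Q) = (2)²Var(L_1) + (-2)²Var(L_2)
= (2)²·35 + (-2)²·3.25 = 153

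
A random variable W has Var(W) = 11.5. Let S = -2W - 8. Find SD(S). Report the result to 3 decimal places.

Var(-2W - 8) = (-2)²·11.5 = 46
SD(S) = √46 ≈ 6.782

6.782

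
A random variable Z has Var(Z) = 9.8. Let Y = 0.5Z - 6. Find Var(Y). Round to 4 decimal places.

Var(0.5Z - 6) = (0.5)²·Var(Z) = 0.25·9.8 = 2.45

2.4500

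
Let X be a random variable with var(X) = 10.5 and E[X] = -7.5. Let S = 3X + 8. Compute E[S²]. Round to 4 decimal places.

E[3X + 8] = 3·-7.5 + 8 = -14.5
var(3X + 8) = (3)²·10.5 = 94.5
E[S²] = var(S) + (E[S])² = 94.5 + (-14.5)² = 304.75

304.7500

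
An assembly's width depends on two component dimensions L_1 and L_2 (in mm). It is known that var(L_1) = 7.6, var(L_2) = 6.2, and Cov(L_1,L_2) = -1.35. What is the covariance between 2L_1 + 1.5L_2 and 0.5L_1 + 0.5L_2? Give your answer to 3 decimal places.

9.888

Cov(2L_1 + 1.5L_2, 0.5L_1 + 0.5L_2) = (2)(0.5)var(L_1) + (1.5)(0.5)var(L_2) + [(2)(0.5) + (1.5)(0.5)]Cov(L_1,L_2)
= 1·7.6 + 0.75·6.2 + 1.75·-1.35 = 9.8875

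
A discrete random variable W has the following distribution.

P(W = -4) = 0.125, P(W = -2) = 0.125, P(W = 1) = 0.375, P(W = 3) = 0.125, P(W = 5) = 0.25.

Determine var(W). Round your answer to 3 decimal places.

8.688

E[W] = (-4)(0.125) + (-2)(0.125) + (1)(0.375) + (3)(0.125) + (5)(0.25) = 1.25
E[W²] = (-4)²(0.125) + (-2)²(0.125) + (1)²(0.375) + (3)²(0.125) + (5)²(0.25) = 10.25
var(W) = E[W²] − (E[W])² = 10.25 − (1.25)² = 8.6875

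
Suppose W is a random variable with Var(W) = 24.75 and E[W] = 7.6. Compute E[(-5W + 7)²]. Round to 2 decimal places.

E[-5W + 7] = -5·7.6 + 7 = -31
Var(-5W + 7) = (-5)²·24.75 = 618.75
E[(-5W + 7)²] = Var((-5W + 7)) + (E[(-5W + 7)])² = 618.75 + (-31)² = 1579.75

1579.75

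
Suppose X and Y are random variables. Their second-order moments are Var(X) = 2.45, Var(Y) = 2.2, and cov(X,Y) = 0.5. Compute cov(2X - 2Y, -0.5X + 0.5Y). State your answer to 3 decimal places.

cov(2X - 2Y, -0.5X + 0.5Y) = (2)(-0.5)Var(X) + (-2)(0.5)Var(Y) + [(2)(0.5) + (-2)(-0.5)]cov(X,Y)
= -1·2.45 + -1·2.2 + 2·0.5 = -3.65

-3.650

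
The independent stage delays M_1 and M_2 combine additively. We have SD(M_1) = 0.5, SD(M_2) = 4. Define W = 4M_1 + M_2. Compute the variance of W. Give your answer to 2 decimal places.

20.00

var(M_1) = 0.25, var(M_2) = 16
By independence, var(W) = (4)²var(M_1) + (1)²var(M_2)
= (4)²·0.25 + (1)²·16 = 20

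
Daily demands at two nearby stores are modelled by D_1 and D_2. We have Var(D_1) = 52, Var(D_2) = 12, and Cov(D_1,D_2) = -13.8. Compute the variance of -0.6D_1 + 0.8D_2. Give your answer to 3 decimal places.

39.648

Var(-0.6D_1 + 0.8D_2) = (-0.6)²·Var(D_1) + (0.8)²·Var(D_2) + 2·(-0.6)·(0.8)·Cov(D_1,D_2)
= 0.36·52 + 0.64·12 + -0.96·-13.8 = 39.648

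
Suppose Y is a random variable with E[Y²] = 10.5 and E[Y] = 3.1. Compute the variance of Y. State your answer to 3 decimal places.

0.890

var(Y) = 10.5 − (3.1)² = 0.89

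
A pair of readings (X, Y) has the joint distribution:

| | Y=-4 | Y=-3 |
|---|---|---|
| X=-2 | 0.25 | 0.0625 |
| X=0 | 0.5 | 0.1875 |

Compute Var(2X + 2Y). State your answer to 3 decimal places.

4.438

E[X] = -0.625,  E[Y] = -3.75,  E[XY] = 2.375
Var(X) = 1.25 − (-0.625)² = 0.859375;  Var(Y) = 14.25 − (-3.75)² = 0.1875
Cov(X,Y) = 2.375 − (-0.625)(-3.75) = 0.03125
Var(2X + 2Y) = (2)²·0.859375 + (2)²·0.1875 + 2·(2)·(2)·0.03125 = 4.4375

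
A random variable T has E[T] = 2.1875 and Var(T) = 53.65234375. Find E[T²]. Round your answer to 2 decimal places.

58.44

E[T²] = Var(T) + (E[T])² = 53.65234375 + (2.1875)² = 58.4375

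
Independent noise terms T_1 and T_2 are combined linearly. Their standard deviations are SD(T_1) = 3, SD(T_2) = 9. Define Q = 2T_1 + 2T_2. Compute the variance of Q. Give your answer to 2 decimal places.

360.00

V(T_1) = 9, V(T_2) = 81
By independence, V(Q) = (2)²V(T_1) + (2)²V(T_2)
= (2)²·9 + (2)²·81 = 360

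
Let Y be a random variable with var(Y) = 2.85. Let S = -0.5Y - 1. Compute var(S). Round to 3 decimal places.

var(-0.5Y - 1) = (-0.5)²·var(Y) = 0.25·2.85 = 0.7125

0.713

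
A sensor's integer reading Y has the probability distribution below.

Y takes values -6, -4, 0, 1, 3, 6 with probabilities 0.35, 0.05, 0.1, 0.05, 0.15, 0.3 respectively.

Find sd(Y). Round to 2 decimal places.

E[Y] = (-6)(0.35) + (-4)(0.05) + (0)(0.1) + (1)(0.05) + (3)(0.15) + (6)(0.3) = 0
E[Y²] = (-6)²(0.35) + (-4)²(0.05) + (0)²(0.1) + (1)²(0.05) + (3)²(0.15) + (6)²(0.3) = 25.6
Var(Y) = E[Y²] − (E[Y])² = 25.6 − (0)² = 25.6
sd(Y) = √25.6 ≈ 5.06

5.06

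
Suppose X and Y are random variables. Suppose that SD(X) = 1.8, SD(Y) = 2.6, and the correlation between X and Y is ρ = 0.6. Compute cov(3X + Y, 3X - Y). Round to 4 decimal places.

Var(X) = (1.8)² = 3.24;  Var(Y) = (2.6)² = 6.76
cov(X,Y) = ρ·SD(X)·SD(Y) = 0.6·1.8·2.6 = 2.808
cov(3X + Y, 3X - Y) = (3)(3)Var(X) + (1)(-1)Var(Y) + [(3)(-1) + (1)(3)]cov(X,Y)
= 9·3.24 + -1·6.76 + 0·2.808 = 22.4

22.4000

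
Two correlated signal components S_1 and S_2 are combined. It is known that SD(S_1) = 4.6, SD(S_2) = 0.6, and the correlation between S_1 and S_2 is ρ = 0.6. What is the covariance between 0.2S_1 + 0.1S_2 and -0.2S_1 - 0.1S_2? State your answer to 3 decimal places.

Var(S_1) = (4.6)² = 21.16;  Var(S_2) = (0.6)² = 0.36
cov(S_1,S_2) = ρ·SD(S_1)·SD(S_2) = 0.6·4.6·0.6 = 1.656
cov(0.2S_1 + 0.1S_2, -0.2S_1 - 0.1S_2) = (0.2)(-0.2)Var(S_1) + (0.1)(-0.1)Var(S_2) + [(0.2)(-0.1) + (0.1)(-0.2)]cov(S_1,S_2)
= -0.04·21.16 + -0.01·0.36 + -0.04·1.656 = -0.91624

-0.916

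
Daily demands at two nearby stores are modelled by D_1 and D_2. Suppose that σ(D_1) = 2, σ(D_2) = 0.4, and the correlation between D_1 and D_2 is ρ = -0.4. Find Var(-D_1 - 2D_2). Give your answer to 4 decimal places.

3.3600

Var(D_1) = (2)² = 4;  Var(D_2) = (0.4)² = 0.16
Cov(D_1,D_2) = ρ·σ(D_1)·σ(D_2) = -0.4·2·0.4 = -0.32
Var(-D_1 - 2D_2) = (-1)²·Var(D_1) + (-2)²·Var(D_2) + 2·(-1)·(-2)·Cov(D_1,D_2)
= 1·4 + 4·0.16 + 4·-0.32 = 3.36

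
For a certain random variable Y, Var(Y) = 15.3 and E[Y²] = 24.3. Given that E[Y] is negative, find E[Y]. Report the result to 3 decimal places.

-3.000

(E[Y])² = E[Y²] − Var(Y) = 24.3 − 15.3 = 9
E[Y] = −√9 = -3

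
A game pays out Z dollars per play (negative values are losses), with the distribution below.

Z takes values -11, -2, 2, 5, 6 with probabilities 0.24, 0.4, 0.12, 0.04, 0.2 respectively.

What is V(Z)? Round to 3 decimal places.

36.080

E[Z] = (-11)(0.24) + (-2)(0.4) + (2)(0.12) + (5)(0.04) + (6)(0.2) = -1.8
E[Z²] = (-11)²(0.24) + (-2)²(0.4) + (2)²(0.12) + (5)²(0.04) + (6)²(0.2) = 39.32
V(Z) = E[Z²] − (E[Z])² = 39.32 − (-1.8)² = 36.08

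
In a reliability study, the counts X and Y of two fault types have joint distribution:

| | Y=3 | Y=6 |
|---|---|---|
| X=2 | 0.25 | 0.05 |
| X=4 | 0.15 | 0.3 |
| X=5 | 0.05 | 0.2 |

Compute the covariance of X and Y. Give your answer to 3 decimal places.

E[X] = 3.65,  E[Y] = 4.65
E[XY] = 17.85
Cov(X,Y) = E[XY] − E[X]E[Y] = 17.85 − (3.65)(4.65) = 0.8775

0.878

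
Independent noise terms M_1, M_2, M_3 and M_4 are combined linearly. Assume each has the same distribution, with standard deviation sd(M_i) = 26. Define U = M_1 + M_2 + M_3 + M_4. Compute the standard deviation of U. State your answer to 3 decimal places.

Var(M_i) = (26)² = 676
By independence, Var(U) = (1)²Var(M_1) + (1)²Var(M_2) + (1)²Var(M_3) + (1)²Var(M_4)
= (1)²·676 + (1)²·676 + (1)²·676 + (1)²·676 = 2704
sd(U) = √2704 ≈ 52.000

52.000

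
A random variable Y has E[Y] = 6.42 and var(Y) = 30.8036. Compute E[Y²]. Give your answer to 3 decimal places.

72.020

E[Y²] = var(Y) + (E[Y])² = 30.8036 + (6.42)² = 72.02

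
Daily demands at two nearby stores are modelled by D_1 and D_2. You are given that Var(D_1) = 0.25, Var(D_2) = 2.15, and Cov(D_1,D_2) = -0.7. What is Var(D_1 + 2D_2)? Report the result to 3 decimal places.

Var(D_1 + 2D_2) = (1)²·Var(D_1) + (2)²·Var(D_2) + 2·(1)·(2)·Cov(D_1,D_2)
= 1·0.25 + 4·2.15 + 4·-0.7 = 6.05

6.050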